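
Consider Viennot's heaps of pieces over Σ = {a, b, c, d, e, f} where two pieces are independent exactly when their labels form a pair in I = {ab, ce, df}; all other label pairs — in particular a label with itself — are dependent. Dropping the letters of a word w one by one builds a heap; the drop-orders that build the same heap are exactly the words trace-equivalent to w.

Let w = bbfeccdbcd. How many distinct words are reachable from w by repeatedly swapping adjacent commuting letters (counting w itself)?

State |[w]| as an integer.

3

#0=b has no predecessor
#1=b depends on [0:b]
#2=f depends on [1:b]
#3=e depends on [2:f]
#4=c depends on [2:f]
#5=c depends on [4:c]
#6=d depends on [3:e, 5:c]
#7=b depends on [6:d]
#8=c depends on [7:b]
#9=d depends on [8:c]
sources: [0:b]
N(rest) = Σ N(rest − s) over sources s of rest; N(one piece) = 1:
  size 1 → [9]=1
  size 2 → [8,9]=1
  size 3 → [7,8,9]=1
  size 4 → [6,7,8,9]=1
  size 5 → [3,6,7,8,9]=1  [5,6,7,8,9]=1
  size 6 → [3,5,6,7,8,9]=2  [4,5,6,7,8,9]=1
  size 7 → [3,4,5,6,7,8,9]=3
  size 8 → [2,3,4,5,6,7,8,9]=3
  first=0(b) contributes 3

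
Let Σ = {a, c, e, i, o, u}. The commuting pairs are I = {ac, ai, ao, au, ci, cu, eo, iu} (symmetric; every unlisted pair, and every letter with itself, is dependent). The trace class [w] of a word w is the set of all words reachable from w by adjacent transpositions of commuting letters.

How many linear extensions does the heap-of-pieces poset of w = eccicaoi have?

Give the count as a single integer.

piece 0:e — minimal
piece 1:c rests on {0:e}
piece 2:c rests on {1:c}
piece 3:i rests on {0:e}
piece 4:c rests on {2:c}
piece 5:a rests on {0:e}
piece 6:o rests on {3:i, 4:c}
piece 7:i rests on {6:o}
minimal pieces: {0:e}
ways to finish when only these pieces remain (= sum over removing one remaining piece with nothing left below it):
  1 left: {5}→1  {7}→1
  2 left: {5,7}→2  {6,7}→1
  3 left: {3,6,7}→1  {4,6,7}→1  {5,6,7}→3
  4 left: {2,4,6,7}→1  {3,4,6,7}→2  {3,5,6,7}→4  {4,5,6,7}→4
  5 left: {1,2,4,6,7}→1  {2,3,4,6,7}→3  {2,4,5,6,7}→5  {3,4,5,6,7}→10
  6 left: {1,2,3,4,6,7}→4  {1,2,4,5,6,7}→6  {2,3,4,5,6,7}→18
  placing 0:e first → 28 extensions

28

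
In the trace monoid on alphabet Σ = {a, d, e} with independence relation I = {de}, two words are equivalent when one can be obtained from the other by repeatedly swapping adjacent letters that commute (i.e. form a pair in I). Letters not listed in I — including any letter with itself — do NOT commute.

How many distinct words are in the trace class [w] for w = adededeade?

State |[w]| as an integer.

40

drop 0:a onto floor
drop 1:d onto {0:a}
drop 2:e onto {0:a}
drop 3:d onto {1:d}
drop 4:e onto {2:e}
drop 5:d onto {3:d}
drop 6:e onto {4:e}
drop 7:a onto {5:d, 6:e}
drop 8:d onto {7:a}
drop 9:e onto {7:a}
ground layer = {0:a}
drop-orders for the pieces not yet dropped (sum over which currently-grounded one goes next):
  1 to go: {8} 1  {9} 1
  2 to go: {8,9} 2
  3 to go: {7,8,9} 2
  4 to go: {5,7,8,9} 2  {6,7,8,9} 2
  5 to go: {3,5,7,8,9} 2  {4,6,7,8,9} 2  {5,6,7,8,9} 4
  6 to go: {1,3,5,7,8,9} 2  {2,4,6,7,8,9} 2  {3,5,6,7,8,9} 6  {4,5,6,7,8,9} 6
  7 to go: {1,3,5,6,7,8,9} 8  {2,4,5,6,7,8,9} 8  {3,4,5,6,7,8,9} 12
  8 to go: {1,3,4,5,6,7,8,9} 20  {2,3,4,5,6,7,8,9} 20
  if 0:a drops first: 40 orders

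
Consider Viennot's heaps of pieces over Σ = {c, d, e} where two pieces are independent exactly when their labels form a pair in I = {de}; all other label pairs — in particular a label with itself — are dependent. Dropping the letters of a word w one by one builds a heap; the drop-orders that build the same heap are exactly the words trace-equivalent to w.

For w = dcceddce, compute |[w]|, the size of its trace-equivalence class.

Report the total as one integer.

3

#0=d has no predecessor
#1=c depends on [0:d]
#2=c depends on [1:c]
#3=e depends on [2:c]
#4=d depends on [2:c]
#5=d depends on [4:d]
#6=c depends on [3:e, 5:d]
#7=e depends on [6:c]
sources: [0:d]
N(rest) = Σ N(rest − s) over sources s of rest; N(one piece) = 1:
  size 1 → [7]=1
  size 2 → [6,7]=1
  size 3 → [3,6,7]=1  [5,6,7]=1
  size 4 → [3,5,6,7]=2  [4,5,6,7]=1
  size 5 → [3,4,5,6,7]=3
  size 6 → [2,3,4,5,6,7]=3
  first=0(d) contributes 3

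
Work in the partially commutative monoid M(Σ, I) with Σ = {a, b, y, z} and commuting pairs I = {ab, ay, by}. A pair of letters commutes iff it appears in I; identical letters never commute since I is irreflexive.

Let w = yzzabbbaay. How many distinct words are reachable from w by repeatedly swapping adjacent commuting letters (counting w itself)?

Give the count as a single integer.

#0=y has no predecessor
#1=z depends on [0:y]
#2=z depends on [1:z]
#3=a depends on [2:z]
#4=b depends on [2:z]
#5=b depends on [4:b]
#6=b depends on [5:b]
#7=a depends on [3:a]
#8=a depends on [7:a]
#9=y depends on [2:z]
sources: [0:y]
N(rest) = Σ N(rest − s) over sources s of rest; N(one piece) = 1:
  size 1 → [6]=1  [8]=1  [9]=1
  size 2 → [5,6]=1  [6,8]=2  [6,9]=2  [7,8]=1  [8,9]=2
  size 3 → [3,7,8]=1  [4,5,6]=1  [5,6,8]=3  [5,6,9]=3  [6,7,8]=3  [6,8,9]=6  [7,8,9]=3
  size 4 → [3,6,7,8]=4  [3,7,8,9]=4  [4,5,6,8]=4  [4,5,6,9]=4  [5,6,7,8]=6  [5,6,8,9]=12  [6,7,8,9]=12
  size 5 → [3,5,6,7,8]=10  [3,6,7,8,9]=20  [4,5,6,7,8]=10  [4,5,6,8,9]=20  [5,6,7,8,9]=30
  size 6 → [3,4,5,6,7,8]=20  [3,5,6,7,8,9]=60  [4,5,6,7,8,9]=60
  size 7 → [3,4,5,6,7,8,9]=140
  size 8 → [2,3,4,5,6,7,8,9]=140
  first=0(y) contributes 140

140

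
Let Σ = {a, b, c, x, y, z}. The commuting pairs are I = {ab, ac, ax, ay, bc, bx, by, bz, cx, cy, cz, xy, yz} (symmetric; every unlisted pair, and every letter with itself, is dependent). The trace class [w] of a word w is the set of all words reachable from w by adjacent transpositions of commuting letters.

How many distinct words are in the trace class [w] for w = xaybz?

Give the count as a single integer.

#0=x has no predecessor
#1=a has no predecessor
#2=y has no predecessor
#3=b has no predecessor
#4=z depends on [0:x, 1:a]
sources: [0:x, 1:a, 2:y, 3:b]
N(rest) = Σ N(rest − s) over sources s of rest; N(one piece) = 1:
  size 1 → [2]=1  [3]=1  [4]=1
  size 2 → [0,4]=1  [1,4]=1  [2,3]=2  [2,4]=2  [3,4]=2
  size 3 → [0,1,4]=2  [0,2,4]=3  [0,3,4]=3  [1,2,4]=3  [1,3,4]=3  [2,3,4]=6
  first=0(x) contributes 12
  first=1(a) contributes 12
  first=2(y) contributes 8
  first=3(b) contributes 8
|[w]| = 40

40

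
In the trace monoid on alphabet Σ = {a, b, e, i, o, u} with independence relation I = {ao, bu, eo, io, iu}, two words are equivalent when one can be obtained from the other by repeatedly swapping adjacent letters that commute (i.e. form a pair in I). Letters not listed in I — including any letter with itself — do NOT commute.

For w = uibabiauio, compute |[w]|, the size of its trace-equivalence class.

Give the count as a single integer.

9

drop 0:u onto floor
drop 1:i onto floor
drop 2:b onto {1:i}
drop 3:a onto {0:u, 2:b}
drop 4:b onto {3:a}
drop 5:i onto {4:b}
drop 6:a onto {5:i}
drop 7:u onto {6:a}
drop 8:i onto {6:a}
drop 9:o onto {7:u}
ground layer = {0:u, 1:i}
drop-orders for the pieces not yet dropped (sum over which currently-grounded one goes next):
  1 to go: {8} 1  {9} 1
  2 to go: {7,9} 1  {8,9} 2
  3 to go: {7,8,9} 3
  4 to go: {6,7,8,9} 3
  5 to go: {5,6,7,8,9} 3
  6 to go: {4,5,6,7,8,9} 3
  7 to go: {3,4,5,6,7,8,9} 3
  8 to go: {0,3,4,5,6,7,8,9} 3  {2,3,4,5,6,7,8,9} 3
  if 0:u drops first: 3 orders
  if 1:i drops first: 6 orders
heap linearizations: 9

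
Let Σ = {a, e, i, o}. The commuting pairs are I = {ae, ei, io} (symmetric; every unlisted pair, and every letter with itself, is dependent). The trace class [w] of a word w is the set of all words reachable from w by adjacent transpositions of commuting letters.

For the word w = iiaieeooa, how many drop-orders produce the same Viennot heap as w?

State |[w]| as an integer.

piece 0:i — minimal
piece 1:i rests on {0:i}
piece 2:a rests on {1:i}
piece 3:i rests on {2:a}
piece 4:e — minimal
piece 5:e rests on {4:e}
piece 6:o rests on {2:a, 5:e}
piece 7:o rests on {6:o}
piece 8:a rests on {3:i, 7:o}
minimal pieces: {0:i, 4:e}
ways to finish when only these pieces remain (= sum over removing one remaining piece with nothing left below it):
  1 left: {8}→1
  2 left: {3,8}→1  {7,8}→1
  3 left: {3,7,8}→2  {6,7,8}→1
  4 left: {3,6,7,8}→3  {5,6,7,8}→1
  5 left: {2,3,6,7,8}→3  {3,5,6,7,8}→4  {4,5,6,7,8}→1
  6 left: {1,2,3,6,7,8}→3  {2,3,5,6,7,8}→7  {3,4,5,6,7,8}→5
  7 left: {0,1,2,3,6,7,8}→3  {1,2,3,5,6,7,8}→10  {2,3,4,5,6,7,8}→12
  placing 0:i first → 22 extensions
  placing 4:e first → 13 extensions
total linear extensions = 35

35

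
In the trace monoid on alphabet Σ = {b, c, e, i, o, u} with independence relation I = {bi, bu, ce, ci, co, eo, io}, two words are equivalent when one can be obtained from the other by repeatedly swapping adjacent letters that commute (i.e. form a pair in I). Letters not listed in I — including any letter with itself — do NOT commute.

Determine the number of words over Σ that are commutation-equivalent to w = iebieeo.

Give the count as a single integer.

7

#0=i has no predecessor
#1=e depends on [0:i]
#2=b depends on [1:e]
#3=i depends on [1:e]
#4=e depends on [2:b, 3:i]
#5=e depends on [4:e]
#6=o depends on [2:b]
sources: [0:i]
N(rest) = Σ N(rest − s) over sources s of rest; N(one piece) = 1:
  size 1 → [5]=1  [6]=1
  size 2 → [4,5]=1  [5,6]=2
  size 3 → [3,4,5]=1  [4,5,6]=3
  size 4 → [2,4,5,6]=3  [3,4,5,6]=4
  size 5 → [2,3,4,5,6]=7
  first=0(i) contributes 7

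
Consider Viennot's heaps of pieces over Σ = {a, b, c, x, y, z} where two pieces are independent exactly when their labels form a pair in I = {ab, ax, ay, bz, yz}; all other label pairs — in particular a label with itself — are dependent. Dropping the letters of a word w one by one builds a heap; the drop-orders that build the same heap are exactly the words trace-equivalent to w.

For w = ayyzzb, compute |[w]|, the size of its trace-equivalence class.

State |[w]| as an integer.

piece 0:a — minimal
piece 1:y — minimal
piece 2:y rests on {1:y}
piece 3:z rests on {0:a}
piece 4:z rests on {3:z}
piece 5:b rests on {2:y}
minimal pieces: {0:a, 1:y}
ways to finish when only these pieces remain (= sum over removing one remaining piece with nothing left below it):
  1 left: {4}→1  {5}→1
  2 left: {2,5}→1  {3,4}→1  {4,5}→2
  3 left: {0,3,4}→1  {1,2,5}→1  {2,4,5}→3  {3,4,5}→3
  4 left: {0,3,4,5}→4  {1,2,4,5}→4  {2,3,4,5}→6
  placing 0:a first → 10 extensions
  placing 1:y first → 10 extensions
total linear extensions = 20

20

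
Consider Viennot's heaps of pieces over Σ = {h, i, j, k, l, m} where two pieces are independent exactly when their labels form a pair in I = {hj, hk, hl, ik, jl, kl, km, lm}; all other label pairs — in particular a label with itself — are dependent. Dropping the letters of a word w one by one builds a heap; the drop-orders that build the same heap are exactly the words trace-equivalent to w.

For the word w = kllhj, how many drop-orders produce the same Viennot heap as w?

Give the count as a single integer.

0(k) covers ∅
1(l) covers ∅
2(l) covers 1:l
3(h) covers ∅
4(j) covers 0:k
floor of heap: 0:k, 1:l, 3:h
completions by unplaced set U, small U first (add the entries for U minus each lowest piece of U):
  |U|=1: {2}:1  {3}:1  {4}:1
  |U|=2: {0,4}:1  {1,2}:1  {2,3}:2  {2,4}:2  {3,4}:2
  |U|=3: {0,2,4}:3  {0,3,4}:3  {1,2,3}:3  {1,2,4}:3  {2,3,4}:6
  start at 0(k): 12
  start at 1(l): 12
  start at 3(h): 6
sum over floor = 30

30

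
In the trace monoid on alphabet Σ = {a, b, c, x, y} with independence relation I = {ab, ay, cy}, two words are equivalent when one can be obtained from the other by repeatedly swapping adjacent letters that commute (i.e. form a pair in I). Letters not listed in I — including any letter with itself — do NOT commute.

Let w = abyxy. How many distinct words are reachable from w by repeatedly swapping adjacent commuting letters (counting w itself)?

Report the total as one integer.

drop 0:a onto floor
drop 1:b onto floor
drop 2:y onto {1:b}
drop 3:x onto {0:a, 2:y}
drop 4:y onto {3:x}
ground layer = {0:a, 1:b}
drop-orders for the pieces not yet dropped (sum over which currently-grounded one goes next):
  1 to go: {4} 1
  2 to go: {3,4} 1
  3 to go: {0,3,4} 1  {2,3,4} 1
  if 0:a drops first: 1 orders
  if 1:b drops first: 2 orders
heap linearizations: 3

3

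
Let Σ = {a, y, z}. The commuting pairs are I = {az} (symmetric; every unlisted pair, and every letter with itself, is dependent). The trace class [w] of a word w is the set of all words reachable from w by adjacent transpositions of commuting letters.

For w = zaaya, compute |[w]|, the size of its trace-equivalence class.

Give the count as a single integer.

#0=z has no predecessor
#1=a has no predecessor
#2=a depends on [1:a]
#3=y depends on [0:z, 2:a]
#4=a depends on [3:y]
sources: [0:z, 1:a]
N(rest) = Σ N(rest − s) over sources s of rest; N(one piece) = 1:
  size 1 → [4]=1
  size 2 → [3,4]=1
  size 3 → [0,3,4]=1  [2,3,4]=1
  first=0(z) contributes 1
  first=1(a) contributes 2
|[w]| = 3

3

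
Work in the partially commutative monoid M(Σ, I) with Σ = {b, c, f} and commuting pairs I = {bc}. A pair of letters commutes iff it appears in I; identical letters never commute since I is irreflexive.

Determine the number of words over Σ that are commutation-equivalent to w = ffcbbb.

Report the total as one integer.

0(f) covers ∅
1(f) covers 0:f
2(c) covers 1:f
3(b) covers 1:f
4(b) covers 3:b
5(b) covers 4:b
floor of heap: 0:f
completions by unplaced set U, small U first (add the entries for U minus each lowest piece of U):
  |U|=1: {2}:1  {5}:1
  |U|=2: {2,5}:2  {4,5}:1
  |U|=3: {2,4,5}:3  {3,4,5}:1
  |U|=4: {2,3,4,5}:4
  start at 0(f): 4

4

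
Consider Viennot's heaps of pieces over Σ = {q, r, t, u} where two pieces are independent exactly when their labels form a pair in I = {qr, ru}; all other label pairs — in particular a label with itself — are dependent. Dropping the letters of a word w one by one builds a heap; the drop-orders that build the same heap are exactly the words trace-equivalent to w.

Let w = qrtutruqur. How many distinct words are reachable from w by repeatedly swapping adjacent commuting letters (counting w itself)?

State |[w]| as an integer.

piece 0:q — minimal
piece 1:r — minimal
piece 2:t rests on {0:q, 1:r}
piece 3:u rests on {2:t}
piece 4:t rests on {3:u}
piece 5:r rests on {4:t}
piece 6:u rests on {4:t}
piece 7:q rests on {6:u}
piece 8:u rests on {7:q}
piece 9:r rests on {5:r}
minimal pieces: {0:q, 1:r}
ways to finish when only these pieces remain (= sum over removing one remaining piece with nothing left below it):
  1 left: {8}→1  {9}→1
  2 left: {5,9}→1  {7,8}→1  {8,9}→2
  3 left: {5,8,9}→3  {6,7,8}→1  {7,8,9}→3
  4 left: {5,7,8,9}→6  {6,7,8,9}→4
  5 left: {5,6,7,8,9}→10
  6 left: {4,5,6,7,8,9}→10
  7 left: {3,4,5,6,7,8,9}→10
  8 left: {2,3,4,5,6,7,8,9}→10
  placing 0:q first → 10 extensions
  placing 1:r first → 10 extensions
total linear extensions = 20

20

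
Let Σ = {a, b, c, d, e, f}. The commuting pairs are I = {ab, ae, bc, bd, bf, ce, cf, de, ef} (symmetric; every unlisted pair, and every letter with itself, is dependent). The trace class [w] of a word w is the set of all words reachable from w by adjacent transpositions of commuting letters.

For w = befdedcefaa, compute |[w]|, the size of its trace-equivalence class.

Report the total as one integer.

660

drop 0:b onto floor
drop 1:e onto {0:b}
drop 2:f onto floor
drop 3:d onto {2:f}
drop 4:e onto {1:e}
drop 5:d onto {3:d}
drop 6:c onto {5:d}
drop 7:e onto {4:e}
drop 8:f onto {5:d}
drop 9:a onto {6:c, 8:f}
drop 10:a onto {9:a}
ground layer = {0:b, 2:f}
drop-orders for the pieces not yet dropped (sum over which currently-grounded one goes next):
  1 to go: {7} 1  {10} 1
  2 to go: {4,7} 1  {7,10} 2  {9,10} 1
  3 to go: {1,4,7} 1  {4,7,10} 3  {6,9,10} 1  {7,9,10} 3  {8,9,10} 1
  4 to go: {0,1,4,7} 1  {1,4,7,10} 4  {4,7,9,10} 6  {6,7,9,10} 4  {6,8,9,10} 2  {7,8,9,10} 4
  5 to go: {0,1,4,7,10} 5  {1,4,7,9,10} 10  {4,6,7,9,10} 10  {4,7,8,9,10} 10  {5,6,8,9,10} 2  {6,7,8,9,10} 10
  6 to go: {0,1,4,7,9,10} 15  {1,4,6,7,9,10} 20  {1,4,7,8,9,10} 20  {3,5,6,8,9,10} 2  {4,6,7,8,9,10} 30  {5,6,7,8,9,10} 12
  7 to go: {0,1,4,6,7,9,10} 35  {0,1,4,7,8,9,10} 35  {1,4,6,7,8,9,10} 70  {2,3,5,6,8,9,10} 2  {3,5,6,7,8,9,10} 14  {4,5,6,7,8,9,10} 42
  8 to go: {0,1,4,6,7,8,9,10} 140  {1,4,5,6,7,8,9,10} 112  {2,3,5,6,7,8,9,10} 16  {3,4,5,6,7,8,9,10} 56
  9 to go: {0,1,4,5,6,7,8,9,10} 252  {1,3,4,5,6,7,8,9,10} 168  {2,3,4,5,6,7,8,9,10} 72
  if 0:b drops first: 240 orders
  if 2:f drops first: 420 orders
heap linearizations: 660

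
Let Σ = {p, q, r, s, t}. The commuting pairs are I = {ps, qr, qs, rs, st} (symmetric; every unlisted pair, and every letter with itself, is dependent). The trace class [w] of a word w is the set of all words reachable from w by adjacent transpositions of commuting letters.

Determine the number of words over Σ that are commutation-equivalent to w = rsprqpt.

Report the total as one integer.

#0=r has no predecessor
#1=s has no predecessor
#2=p depends on [0:r]
#3=r depends on [2:p]
#4=q depends on [2:p]
#5=p depends on [3:r, 4:q]
#6=t depends on [5:p]
sources: [0:r, 1:s]
N(rest) = Σ N(rest − s) over sources s of rest; N(one piece) = 1:
  size 1 → [1]=1  [6]=1
  size 2 → [1,6]=2  [5,6]=1
  size 3 → [1,5,6]=3  [3,5,6]=1  [4,5,6]=1
  size 4 → [1,3,5,6]=4  [1,4,5,6]=4  [3,4,5,6]=2
  size 5 → [1,3,4,5,6]=10  [2,3,4,5,6]=2
  first=0(r) contributes 12
  first=1(s) contributes 2
|[w]| = 14

14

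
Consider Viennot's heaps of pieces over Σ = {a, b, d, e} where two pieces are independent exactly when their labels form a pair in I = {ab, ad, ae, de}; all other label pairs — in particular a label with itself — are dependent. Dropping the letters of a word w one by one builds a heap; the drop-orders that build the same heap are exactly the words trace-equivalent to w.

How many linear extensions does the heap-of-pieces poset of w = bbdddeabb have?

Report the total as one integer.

36

#0=b has no predecessor
#1=b depends on [0:b]
#2=d depends on [1:b]
#3=d depends on [2:d]
#4=d depends on [3:d]
#5=e depends on [1:b]
#6=a has no predecessor
#7=b depends on [4:d, 5:e]
#8=b depends on [7:b]
sources: [0:b, 6:a]
N(rest) = Σ N(rest − s) over sources s of rest; N(one piece) = 1:
  size 1 → [6]=1  [8]=1
  size 2 → [6,8]=2  [7,8]=1
  size 3 → [4,7,8]=1  [5,7,8]=1  [6,7,8]=3
  size 4 → [3,4,7,8]=1  [4,5,7,8]=2  [4,6,7,8]=4  [5,6,7,8]=4
  size 5 → [2,3,4,7,8]=1  [3,4,5,7,8]=3  [3,4,6,7,8]=5  [4,5,6,7,8]=10
  size 6 → [2,3,4,5,7,8]=4  [2,3,4,6,7,8]=6  [3,4,5,6,7,8]=18
  size 7 → [1,2,3,4,5,7,8]=4  [2,3,4,5,6,7,8]=28
  first=0(b) contributes 32
  first=6(a) contributes 4
|[w]| = 36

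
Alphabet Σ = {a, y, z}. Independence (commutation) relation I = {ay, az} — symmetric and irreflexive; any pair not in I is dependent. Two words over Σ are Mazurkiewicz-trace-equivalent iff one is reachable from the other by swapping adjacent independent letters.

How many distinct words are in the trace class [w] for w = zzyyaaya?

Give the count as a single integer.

0(z) covers ∅
1(z) covers 0:z
2(y) covers 1:z
3(y) covers 2:y
4(a) covers ∅
5(a) covers 4:a
6(y) covers 3:y
7(a) covers 5:a
floor of heap: 0:z, 4:a
completions by unplaced set U, small U first (add the entries for U minus each lowest piece of U):
  |U|=1: {6}:1  {7}:1
  |U|=2: {3,6}:1  {5,7}:1  {6,7}:2
  |U|=3: {2,3,6}:1  {3,6,7}:3  {4,5,7}:1  {5,6,7}:3
  |U|=4: {1,2,3,6}:1  {2,3,6,7}:4  {3,5,6,7}:6  {4,5,6,7}:4
  |U|=5: {0,1,2,3,6}:1  {1,2,3,6,7}:5  {2,3,5,6,7}:10  {3,4,5,6,7}:10
  |U|=6: {0,1,2,3,6,7}:6  {1,2,3,5,6,7}:15  {2,3,4,5,6,7}:20
  start at 0(z): 35
  start at 4(a): 21
sum over floor = 56

56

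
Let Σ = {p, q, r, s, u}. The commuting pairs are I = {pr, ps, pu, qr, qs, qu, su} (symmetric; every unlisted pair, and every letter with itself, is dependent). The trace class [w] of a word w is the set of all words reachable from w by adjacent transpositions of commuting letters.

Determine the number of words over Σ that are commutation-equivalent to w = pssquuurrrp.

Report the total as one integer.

drop 0:p onto floor
drop 1:s onto floor
drop 2:s onto {1:s}
drop 3:q onto {0:p}
drop 4:u onto floor
drop 5:u onto {4:u}
drop 6:u onto {5:u}
drop 7:r onto {2:s, 6:u}
drop 8:r onto {7:r}
drop 9:r onto {8:r}
drop 10:p onto {3:q}
ground layer = {0:p, 1:s, 4:u}
drop-orders for the pieces not yet dropped (sum over which currently-grounded one goes next):
  1 to go: {9} 1  {10} 1
  2 to go: {3,10} 1  {8,9} 1  {9,10} 2
  3 to go: {0,3,10} 1  {3,9,10} 3  {7,8,9} 1  {8,9,10} 3
  4 to go: {0,3,9,10} 4  {2,7,8,9} 1  {3,8,9,10} 6  {6,7,8,9} 1  {7,8,9,10} 4
  5 to go: {0,3,8,9,10} 10  {1,2,7,8,9} 1  {2,6,7,8,9} 2  {2,7,8,9,10} 5  {3,7,8,9,10} 10  {5,6,7,8,9} 1  {6,7,8,9,10} 5
  6 to go: {0,3,7,8,9,10} 20  {1,2,6,7,8,9} 3  {1,2,7,8,9,10} 6  {2,3,7,8,9,10} 15  {2,5,6,7,8,9} 3  {2,6,7,8,9,10} 12  {3,6,7,8,9,10} 15  {4,5,6,7,8,9} 1  {5,6,7,8,9,10} 6
  7 to go: {0,2,3,7,8,9,10} 35  {0,3,6,7,8,9,10} 35  {1,2,3,7,8,9,10} 21  {1,2,5,6,7,8,9} 6  {1,2,6,7,8,9,10} 21  {2,3,6,7,8,9,10} 42  {2,4,5,6,7,8,9} 4  {2,5,6,7,8,9,10} 21  {3,5,6,7,8,9,10} 21  {4,5,6,7,8,9,10} 7
  8 to go: {0,1,2,3,7,8,9,10} 56  {0,2,3,6,7,8,9,10} 112  {0,3,5,6,7,8,9,10} 56  {1,2,3,6,7,8,9,10} 84  {1,2,4,5,6,7,8,9} 10  {1,2,5,6,7,8,9,10} 48  {2,3,5,6,7,8,9,10} 84  {2,4,5,6,7,8,9,10} 32  {3,4,5,6,7,8,9,10} 28
  9 to go: {0,1,2,3,6,7,8,9,10} 252  {0,2,3,5,6,7,8,9,10} 252  {0,3,4,5,6,7,8,9,10} 84  {1,2,3,5,6,7,8,9,10} 216  {1,2,4,5,6,7,8,9,10} 90  {2,3,4,5,6,7,8,9,10} 144
  if 0:p drops first: 450 orders
  if 1:s drops first: 480 orders
  if 4:u drops first: 720 orders
heap linearizations: 1650

1650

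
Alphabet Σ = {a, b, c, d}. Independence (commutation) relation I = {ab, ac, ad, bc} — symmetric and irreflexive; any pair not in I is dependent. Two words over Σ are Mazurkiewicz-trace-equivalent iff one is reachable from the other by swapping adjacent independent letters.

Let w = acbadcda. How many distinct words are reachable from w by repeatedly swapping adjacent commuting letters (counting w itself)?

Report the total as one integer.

112

#0=a has no predecessor
#1=c has no predecessor
#2=b has no predecessor
#3=a depends on [0:a]
#4=d depends on [1:c, 2:b]
#5=c depends on [4:d]
#6=d depends on [5:c]
#7=a depends on [3:a]
sources: [0:a, 1:c, 2:b]
N(rest) = Σ N(rest − s) over sources s of rest; N(one piece) = 1:
  size 1 → [6]=1  [7]=1
  size 2 → [3,7]=1  [5,6]=1  [6,7]=2
  size 3 → [0,3,7]=1  [3,6,7]=3  [4,5,6]=1  [5,6,7]=3
  size 4 → [0,3,6,7]=4  [1,4,5,6]=1  [2,4,5,6]=1  [3,5,6,7]=6  [4,5,6,7]=4
  size 5 → [0,3,5,6,7]=10  [1,2,4,5,6]=2  [1,4,5,6,7]=5  [2,4,5,6,7]=5  [3,4,5,6,7]=10
  size 6 → [0,3,4,5,6,7]=20  [1,2,4,5,6,7]=12  [1,3,4,5,6,7]=15  [2,3,4,5,6,7]=15
  first=0(a) contributes 42
  first=1(c) contributes 35
  first=2(b) contributes 35
|[w]| = 112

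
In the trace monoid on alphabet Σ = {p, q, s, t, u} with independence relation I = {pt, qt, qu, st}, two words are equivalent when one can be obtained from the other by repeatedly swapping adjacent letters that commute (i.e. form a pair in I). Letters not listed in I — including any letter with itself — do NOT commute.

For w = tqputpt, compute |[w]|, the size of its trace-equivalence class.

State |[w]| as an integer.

0(t) covers ∅
1(q) covers ∅
2(p) covers 1:q
3(u) covers 0:t, 2:p
4(t) covers 3:u
5(p) covers 3:u
6(t) covers 4:t
floor of heap: 0:t, 1:q
completions by unplaced set U, small U first (add the entries for U minus each lowest piece of U):
  |U|=1: {5}:1  {6}:1
  |U|=2: {4,6}:1  {5,6}:2
  |U|=3: {4,5,6}:3
  |U|=4: {3,4,5,6}:3
  |U|=5: {0,3,4,5,6}:3  {2,3,4,5,6}:3
  start at 0(t): 3
  start at 1(q): 6
sum over floor = 9

9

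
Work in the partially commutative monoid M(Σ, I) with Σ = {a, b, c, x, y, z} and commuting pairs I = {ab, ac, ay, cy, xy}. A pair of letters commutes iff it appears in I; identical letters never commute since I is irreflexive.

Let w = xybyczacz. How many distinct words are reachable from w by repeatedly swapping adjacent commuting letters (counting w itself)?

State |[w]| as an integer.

8

0(x) covers ∅
1(y) covers ∅
2(b) covers 0:x, 1:y
3(y) covers 2:b
4(c) covers 2:b
5(z) covers 3:y, 4:c
6(a) covers 5:z
7(c) covers 5:z
8(z) covers 6:a, 7:c
floor of heap: 0:x, 1:y
completions by unplaced set U, small U first (add the entries for U minus each lowest piece of U):
  |U|=1: {8}:1
  |U|=2: {6,8}:1  {7,8}:1
  |U|=3: {6,7,8}:2
  |U|=4: {5,6,7,8}:2
  |U|=5: {3,5,6,7,8}:2  {4,5,6,7,8}:2
  |U|=6: {3,4,5,6,7,8}:4
  |U|=7: {2,3,4,5,6,7,8}:4
  start at 0(x): 4
  start at 1(y): 4
sum over floor = 8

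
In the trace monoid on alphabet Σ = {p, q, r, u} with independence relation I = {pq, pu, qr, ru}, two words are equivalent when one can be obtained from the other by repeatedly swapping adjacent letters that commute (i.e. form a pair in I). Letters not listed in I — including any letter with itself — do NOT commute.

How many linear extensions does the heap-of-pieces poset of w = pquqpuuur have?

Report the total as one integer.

84

drop 0:p onto floor
drop 1:q onto floor
drop 2:u onto {1:q}
drop 3:q onto {2:u}
drop 4:p onto {0:p}
drop 5:u onto {3:q}
drop 6:u onto {5:u}
drop 7:u onto {6:u}
drop 8:r onto {4:p}
ground layer = {0:p, 1:q}
drop-orders for the pieces not yet dropped (sum over which currently-grounded one goes next):
  1 to go: {7} 1  {8} 1
  2 to go: {4,8} 1  {6,7} 1  {7,8} 2
  3 to go: {0,4,8} 1  {4,7,8} 3  {5,6,7} 1  {6,7,8} 3
  4 to go: {0,4,7,8} 4  {3,5,6,7} 1  {4,6,7,8} 6  {5,6,7,8} 4
  5 to go: {0,4,6,7,8} 10  {2,3,5,6,7} 1  {3,5,6,7,8} 5  {4,5,6,7,8} 10
  6 to go: {0,4,5,6,7,8} 20  {1,2,3,5,6,7} 1  {2,3,5,6,7,8} 6  {3,4,5,6,7,8} 15
  7 to go: {0,3,4,5,6,7,8} 35  {1,2,3,5,6,7,8} 7  {2,3,4,5,6,7,8} 21
  if 0:p drops first: 28 orders
  if 1:q drops first: 56 orders
heap linearizations: 84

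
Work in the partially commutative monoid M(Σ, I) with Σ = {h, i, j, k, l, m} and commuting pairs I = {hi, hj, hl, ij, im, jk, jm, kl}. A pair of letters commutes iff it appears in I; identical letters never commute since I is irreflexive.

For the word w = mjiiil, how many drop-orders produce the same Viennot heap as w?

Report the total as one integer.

piece 0:m — minimal
piece 1:j — minimal
piece 2:i — minimal
piece 3:i rests on {2:i}
piece 4:i rests on {3:i}
piece 5:l rests on {0:m, 1:j, 4:i}
minimal pieces: {0:m, 1:j, 2:i}
ways to finish when only these pieces remain (= sum over removing one remaining piece with nothing left below it):
  1 left: {5}→1
  2 left: {0,5}→1  {1,5}→1  {4,5}→1
  3 left: {0,1,5}→2  {0,4,5}→2  {1,4,5}→2  {3,4,5}→1
  4 left: {0,1,4,5}→6  {0,3,4,5}→3  {1,3,4,5}→3  {2,3,4,5}→1
  placing 0:m first → 4 extensions
  placing 1:j first → 4 extensions
  placing 2:i first → 12 extensions
total linear extensions = 20

20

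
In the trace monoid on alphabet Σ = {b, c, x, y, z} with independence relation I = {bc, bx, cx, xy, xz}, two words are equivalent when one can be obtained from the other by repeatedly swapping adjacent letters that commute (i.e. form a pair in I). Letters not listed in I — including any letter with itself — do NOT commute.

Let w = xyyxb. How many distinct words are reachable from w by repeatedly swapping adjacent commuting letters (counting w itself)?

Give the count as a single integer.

10

#0=x has no predecessor
#1=y has no predecessor
#2=y depends on [1:y]
#3=x depends on [0:x]
#4=b depends on [2:y]
sources: [0:x, 1:y]
N(rest) = Σ N(rest − s) over sources s of rest; N(one piece) = 1:
  size 1 → [3]=1  [4]=1
  size 2 → [0,3]=1  [2,4]=1  [3,4]=2
  size 3 → [0,3,4]=3  [1,2,4]=1  [2,3,4]=3
  first=0(x) contributes 4
  first=1(y) contributes 6
|[w]| = 10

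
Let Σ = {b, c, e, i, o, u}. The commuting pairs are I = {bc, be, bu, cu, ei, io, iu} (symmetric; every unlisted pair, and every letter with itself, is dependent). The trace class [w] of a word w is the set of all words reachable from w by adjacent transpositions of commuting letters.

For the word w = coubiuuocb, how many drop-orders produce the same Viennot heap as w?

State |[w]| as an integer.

piece 0:c — minimal
piece 1:o rests on {0:c}
piece 2:u rests on {1:o}
piece 3:b rests on {1:o}
piece 4:i rests on {3:b}
piece 5:u rests on {2:u}
piece 6:u rests on {5:u}
piece 7:o rests on {3:b, 6:u}
piece 8:c rests on {4:i, 7:o}
piece 9:b rests on {4:i, 7:o}
minimal pieces: {0:c}
ways to finish when only these pieces remain (= sum over removing one remaining piece with nothing left below it):
  1 left: {8}→1  {9}→1
  2 left: {8,9}→2
  3 left: {4,8,9}→2  {7,8,9}→2
  4 left: {4,7,8,9}→4  {6,7,8,9}→2
  5 left: {3,4,7,8,9}→4  {4,6,7,8,9}→6  {5,6,7,8,9}→2
  6 left: {2,5,6,7,8,9}→2  {3,4,6,7,8,9}→10  {4,5,6,7,8,9}→8
  7 left: {2,4,5,6,7,8,9}→10  {3,4,5,6,7,8,9}→18
  8 left: {2,3,4,5,6,7,8,9}→28
  placing 0:c first → 28 extensions

28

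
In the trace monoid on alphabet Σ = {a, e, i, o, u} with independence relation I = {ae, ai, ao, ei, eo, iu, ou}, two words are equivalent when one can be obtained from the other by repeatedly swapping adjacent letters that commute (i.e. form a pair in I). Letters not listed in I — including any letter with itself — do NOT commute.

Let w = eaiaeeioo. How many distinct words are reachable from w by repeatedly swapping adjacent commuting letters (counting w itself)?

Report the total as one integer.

0(e) covers ∅
1(a) covers ∅
2(i) covers ∅
3(a) covers 1:a
4(e) covers 0:e
5(e) covers 4:e
6(i) covers 2:i
7(o) covers 6:i
8(o) covers 7:o
floor of heap: 0:e, 1:a, 2:i
completions by unplaced set U, small U first (add the entries for U minus each lowest piece of U):
  |U|=1: {3}:1  {5}:1  {8}:1
  |U|=2: {1,3}:1  {3,5}:2  {3,8}:2  {4,5}:1  {5,8}:2  {7,8}:1
  |U|=3: {0,4,5}:1  {1,3,5}:3  {1,3,8}:3  {3,4,5}:3  {3,5,8}:6  {3,7,8}:3  {4,5,8}:3  {5,7,8}:3  {6,7,8}:1
  |U|=4: {0,3,4,5}:4  {0,4,5,8}:4  {1,3,4,5}:6  {1,3,5,8}:12  {1,3,7,8}:6  {2,6,7,8}:1  {3,4,5,8}:12  {3,5,7,8}:12  {3,6,7,8}:4  {4,5,7,8}:6  {5,6,7,8}:4
  |U|=5: {0,1,3,4,5}:10  {0,3,4,5,8}:20  {0,4,5,7,8}:10  {1,3,4,5,8}:30  {1,3,5,7,8}:30  {1,3,6,7,8}:10  {2,3,6,7,8}:5  {2,5,6,7,8}:5  {3,4,5,7,8}:30  {3,5,6,7,8}:20  {4,5,6,7,8}:10
  |U|=6: {0,1,3,4,5,8}:60  {0,3,4,5,7,8}:60  {0,4,5,6,7,8}:20  {1,2,3,6,7,8}:15  {1,3,4,5,7,8}:90  {1,3,5,6,7,8}:60  {2,3,5,6,7,8}:30  {2,4,5,6,7,8}:15  {3,4,5,6,7,8}:60
  |U|=7: {0,1,3,4,5,7,8}:210  {0,2,4,5,6,7,8}:35  {0,3,4,5,6,7,8}:140  {1,2,3,5,6,7,8}:105  {1,3,4,5,6,7,8}:210  {2,3,4,5,6,7,8}:105
  start at 0(e): 420
  start at 1(a): 280
  start at 2(i): 560
sum over floor = 1260

1260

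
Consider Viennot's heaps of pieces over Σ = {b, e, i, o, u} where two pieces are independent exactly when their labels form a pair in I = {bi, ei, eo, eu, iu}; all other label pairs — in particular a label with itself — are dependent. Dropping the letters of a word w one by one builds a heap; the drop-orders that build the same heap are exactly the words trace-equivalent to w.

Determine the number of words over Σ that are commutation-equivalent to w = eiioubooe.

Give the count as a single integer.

15

#0=e has no predecessor
#1=i has no predecessor
#2=i depends on [1:i]
#3=o depends on [2:i]
#4=u depends on [3:o]
#5=b depends on [0:e, 4:u]
#6=o depends on [5:b]
#7=o depends on [6:o]
#8=e depends on [5:b]
sources: [0:e, 1:i]
N(rest) = Σ N(rest − s) over sources s of rest; N(one piece) = 1:
  size 1 → [7]=1  [8]=1
  size 2 → [6,7]=1  [7,8]=2
  size 3 → [6,7,8]=3
  size 4 → [5,6,7,8]=3
  size 5 → [0,5,6,7,8]=3  [4,5,6,7,8]=3
  size 6 → [0,4,5,6,7,8]=6  [3,4,5,6,7,8]=3
  size 7 → [0,3,4,5,6,7,8]=9  [2,3,4,5,6,7,8]=3
  first=0(e) contributes 3
  first=1(i) contributes 12
|[w]| = 15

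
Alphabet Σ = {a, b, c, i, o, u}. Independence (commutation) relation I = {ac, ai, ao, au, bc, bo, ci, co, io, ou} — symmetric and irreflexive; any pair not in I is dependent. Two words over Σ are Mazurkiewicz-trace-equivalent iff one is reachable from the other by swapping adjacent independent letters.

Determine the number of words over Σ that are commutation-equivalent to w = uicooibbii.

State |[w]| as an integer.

0(u) covers ∅
1(i) covers 0:u
2(c) covers 0:u
3(o) covers ∅
4(o) covers 3:o
5(i) covers 1:i
6(b) covers 5:i
7(b) covers 6:b
8(i) covers 7:b
9(i) covers 8:i
floor of heap: 0:u, 3:o
completions by unplaced set U, small U first (add the entries for U minus each lowest piece of U):
  |U|=1: {2}:1  {4}:1  {9}:1
  |U|=2: {2,4}:2  {2,9}:2  {3,4}:1  {4,9}:2  {8,9}:1
  |U|=3: {2,3,4}:3  {2,4,9}:6  {2,8,9}:3  {3,4,9}:3  {4,8,9}:3  {7,8,9}:1
  |U|=4: {2,3,4,9}:12  {2,4,8,9}:12  {2,7,8,9}:4  {3,4,8,9}:6  {4,7,8,9}:4  {6,7,8,9}:1
  |U|=5: {2,3,4,8,9}:30  {2,4,7,8,9}:20  {2,6,7,8,9}:5  {3,4,7,8,9}:10  {4,6,7,8,9}:5  {5,6,7,8,9}:1
  |U|=6: {1,5,6,7,8,9}:1  {2,3,4,7,8,9}:60  {2,4,6,7,8,9}:30  {2,5,6,7,8,9}:6  {3,4,6,7,8,9}:15  {4,5,6,7,8,9}:6
  |U|=7: {1,2,5,6,7,8,9}:7  {1,4,5,6,7,8,9}:7  {2,3,4,6,7,8,9}:105  {2,4,5,6,7,8,9}:42  {3,4,5,6,7,8,9}:21
  |U|=8: {0,1,2,5,6,7,8,9}:7  {1,2,4,5,6,7,8,9}:56  {1,3,4,5,6,7,8,9}:28  {2,3,4,5,6,7,8,9}:168
  start at 0(u): 252
  start at 3(o): 63
sum over floor = 315

315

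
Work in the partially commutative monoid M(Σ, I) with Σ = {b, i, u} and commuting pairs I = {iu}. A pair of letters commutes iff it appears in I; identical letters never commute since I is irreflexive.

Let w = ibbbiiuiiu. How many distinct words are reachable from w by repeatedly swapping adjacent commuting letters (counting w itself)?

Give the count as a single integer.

15

piece 0:i — minimal
piece 1:b rests on {0:i}
piece 2:b rests on {1:b}
piece 3:b rests on {2:b}
piece 4:i rests on {3:b}
piece 5:i rests on {4:i}
piece 6:u rests on {3:b}
piece 7:i rests on {5:i}
piece 8:i rests on {7:i}
piece 9:u rests on {6:u}
minimal pieces: {0:i}
ways to finish when only these pieces remain (= sum over removing one remaining piece with nothing left below it):
  1 left: {8}→1  {9}→1
  2 left: {6,9}→1  {7,8}→1  {8,9}→2
  3 left: {5,7,8}→1  {6,8,9}→3  {7,8,9}→3
  4 left: {4,5,7,8}→1  {5,7,8,9}→4  {6,7,8,9}→6
  5 left: {4,5,7,8,9}→5  {5,6,7,8,9}→10
  6 left: {4,5,6,7,8,9}→15
  7 left: {3,4,5,6,7,8,9}→15
  8 left: {2,3,4,5,6,7,8,9}→15
  placing 0:i first → 15 extensions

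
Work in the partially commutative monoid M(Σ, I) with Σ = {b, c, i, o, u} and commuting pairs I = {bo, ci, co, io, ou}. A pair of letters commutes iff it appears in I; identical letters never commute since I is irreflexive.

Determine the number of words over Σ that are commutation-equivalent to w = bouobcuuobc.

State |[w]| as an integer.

drop 0:b onto floor
drop 1:o onto floor
drop 2:u onto {0:b}
drop 3:o onto {1:o}
drop 4:b onto {2:u}
drop 5:c onto {4:b}
drop 6:u onto {5:c}
drop 7:u onto {6:u}
drop 8:o onto {3:o}
drop 9:b onto {7:u}
drop 10:c onto {9:b}
ground layer = {0:b, 1:o}
drop-orders for the pieces not yet dropped (sum over which currently-grounded one goes next):
  1 to go: {8} 1  {10} 1
  2 to go: {3,8} 1  {8,10} 2  {9,10} 1
  3 to go: {1,3,8} 1  {3,8,10} 3  {7,9,10} 1  {8,9,10} 3
  4 to go: {1,3,8,10} 4  {3,8,9,10} 6  {6,7,9,10} 1  {7,8,9,10} 4
  5 to go: {1,3,8,9,10} 10  {3,7,8,9,10} 10  {5,6,7,9,10} 1  {6,7,8,9,10} 5
  6 to go: {1,3,7,8,9,10} 20  {3,6,7,8,9,10} 15  {4,5,6,7,9,10} 1  {5,6,7,8,9,10} 6
  7 to go: {1,3,6,7,8,9,10} 35  {2,4,5,6,7,9,10} 1  {3,5,6,7,8,9,10} 21  {4,5,6,7,8,9,10} 7
  8 to go: {0,2,4,5,6,7,9,10} 1  {1,3,5,6,7,8,9,10} 56  {2,4,5,6,7,8,9,10} 8  {3,4,5,6,7,8,9,10} 28
  9 to go: {0,2,4,5,6,7,8,9,10} 9  {1,3,4,5,6,7,8,9,10} 84  {2,3,4,5,6,7,8,9,10} 36
  if 0:b drops first: 120 orders
  if 1:o drops first: 45 orders
heap linearizations: 165

165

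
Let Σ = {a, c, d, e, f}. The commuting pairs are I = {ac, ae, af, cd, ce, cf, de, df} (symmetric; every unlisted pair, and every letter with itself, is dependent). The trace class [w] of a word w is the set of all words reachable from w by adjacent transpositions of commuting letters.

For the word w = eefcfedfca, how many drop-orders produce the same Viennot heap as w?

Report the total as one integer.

1260

0(e) covers ∅
1(e) covers 0:e
2(f) covers 1:e
3(c) covers ∅
4(f) covers 2:f
5(e) covers 4:f
6(d) covers ∅
7(f) covers 5:e
8(c) covers 3:c
9(a) covers 6:d
floor of heap: 0:e, 3:c, 6:d
completions by unplaced set U, small U first (add the entries for U minus each lowest piece of U):
  |U|=1: {7}:1  {8}:1  {9}:1
  |U|=2: {3,8}:1  {5,7}:1  {6,9}:1  {7,8}:2  {7,9}:2  {8,9}:2
  |U|=3: {3,7,8}:3  {3,8,9}:3  {4,5,7}:1  {5,7,8}:3  {5,7,9}:3  {6,7,9}:3  {6,8,9}:3  {7,8,9}:6
  |U|=4: {2,4,5,7}:1  {3,5,7,8}:6  {3,6,8,9}:6  {3,7,8,9}:12  {4,5,7,8}:4  {4,5,7,9}:4  {5,6,7,9}:6  {5,7,8,9}:12  {6,7,8,9}:12
  |U|=5: {1,2,4,5,7}:1  {2,4,5,7,8}:5  {2,4,5,7,9}:5  {3,4,5,7,8}:10  {3,5,7,8,9}:30  {3,6,7,8,9}:30  {4,5,6,7,9}:10  {4,5,7,8,9}:20  {5,6,7,8,9}:30
  |U|=6: {0,1,2,4,5,7}:1  {1,2,4,5,7,8}:6  {1,2,4,5,7,9}:6  {2,3,4,5,7,8}:15  {2,4,5,6,7,9}:15  {2,4,5,7,8,9}:30  {3,4,5,7,8,9}:60  {3,5,6,7,8,9}:90  {4,5,6,7,8,9}:60
  |U|=7: {0,1,2,4,5,7,8}:7  {0,1,2,4,5,7,9}:7  {1,2,3,4,5,7,8}:21  {1,2,4,5,6,7,9}:21  {1,2,4,5,7,8,9}:42  {2,3,4,5,7,8,9}:105  {2,4,5,6,7,8,9}:105  {3,4,5,6,7,8,9}:210
  |U|=8: {0,1,2,3,4,5,7,8}:28  {0,1,2,4,5,6,7,9}:28  {0,1,2,4,5,7,8,9}:56  {1,2,3,4,5,7,8,9}:168  {1,2,4,5,6,7,8,9}:168  {2,3,4,5,6,7,8,9}:420
  start at 0(e): 756
  start at 3(c): 252
  start at 6(d): 252
sum over floor = 1260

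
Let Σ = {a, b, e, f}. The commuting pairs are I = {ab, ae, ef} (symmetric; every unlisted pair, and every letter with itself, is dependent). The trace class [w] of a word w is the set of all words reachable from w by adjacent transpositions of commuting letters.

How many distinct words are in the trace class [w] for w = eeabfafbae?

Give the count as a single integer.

0(e) covers ∅
1(e) covers 0:e
2(a) covers ∅
3(b) covers 1:e
4(f) covers 2:a, 3:b
5(a) covers 4:f
6(f) covers 5:a
7(b) covers 6:f
8(a) covers 6:f
9(e) covers 7:b
floor of heap: 0:e, 2:a
completions by unplaced set U, small U first (add the entries for U minus each lowest piece of U):
  |U|=1: {8}:1  {9}:1
  |U|=2: {7,9}:1  {8,9}:2
  |U|=3: {7,8,9}:3
  |U|=4: {6,7,8,9}:3
  |U|=5: {5,6,7,8,9}:3
  |U|=6: {4,5,6,7,8,9}:3
  |U|=7: {2,4,5,6,7,8,9}:3  {3,4,5,6,7,8,9}:3
  |U|=8: {1,3,4,5,6,7,8,9}:3  {2,3,4,5,6,7,8,9}:6
  start at 0(e): 9
  start at 2(a): 3
sum over floor = 12

12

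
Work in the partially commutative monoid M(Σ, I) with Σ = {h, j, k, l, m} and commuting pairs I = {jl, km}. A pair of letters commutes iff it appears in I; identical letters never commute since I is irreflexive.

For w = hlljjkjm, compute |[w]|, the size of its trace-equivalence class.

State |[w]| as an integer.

6

0(h) covers ∅
1(l) covers 0:h
2(l) covers 1:l
3(j) covers 0:h
4(j) covers 3:j
5(k) covers 2:l, 4:j
6(j) covers 5:k
7(m) covers 6:j
floor of heap: 0:h
completions by unplaced set U, small U first (add the entries for U minus each lowest piece of U):
  |U|=1: {7}:1
  |U|=2: {6,7}:1
  |U|=3: {5,6,7}:1
  |U|=4: {2,5,6,7}:1  {4,5,6,7}:1
  |U|=5: {1,2,5,6,7}:1  {2,4,5,6,7}:2  {3,4,5,6,7}:1
  |U|=6: {1,2,4,5,6,7}:3  {2,3,4,5,6,7}:3
  start at 0(h): 6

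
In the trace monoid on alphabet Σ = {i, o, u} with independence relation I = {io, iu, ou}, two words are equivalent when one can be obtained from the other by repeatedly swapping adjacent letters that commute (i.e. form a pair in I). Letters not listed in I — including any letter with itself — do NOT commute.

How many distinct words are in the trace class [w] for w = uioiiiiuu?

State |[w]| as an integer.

504

drop 0:u onto floor
drop 1:i onto floor
drop 2:o onto floor
drop 3:i onto {1:i}
drop 4:i onto {3:i}
drop 5:i onto {4:i}
drop 6:i onto {5:i}
drop 7:u onto {0:u}
drop 8:u onto {7:u}
ground layer = {0:u, 1:i, 2:o}
drop-orders for the pieces not yet dropped (sum over which currently-grounded one goes next):
  1 to go: {2} 1  {6} 1  {8} 1
  2 to go: {2,6} 2  {2,8} 2  {5,6} 1  {6,8} 2  {7,8} 1
  3 to go: {0,7,8} 1  {2,5,6} 3  {2,6,8} 6  {2,7,8} 3  {4,5,6} 1  {5,6,8} 3  {6,7,8} 3
  4 to go: {0,2,7,8} 4  {0,6,7,8} 4  {2,4,5,6} 4  {2,5,6,8} 12  {2,6,7,8} 12  {3,4,5,6} 1  {4,5,6,8} 4  {5,6,7,8} 6
  5 to go: {0,2,6,7,8} 20  {0,5,6,7,8} 10  {1,3,4,5,6} 1  {2,3,4,5,6} 5  {2,4,5,6,8} 20  {2,5,6,7,8} 30  {3,4,5,6,8} 5  {4,5,6,7,8} 10
  6 to go: {0,2,5,6,7,8} 60  {0,4,5,6,7,8} 20  {1,2,3,4,5,6} 6  {1,3,4,5,6,8} 6  {2,3,4,5,6,8} 30  {2,4,5,6,7,8} 60  {3,4,5,6,7,8} 15
  7 to go: {0,2,4,5,6,7,8} 140  {0,3,4,5,6,7,8} 35  {1,2,3,4,5,6,8} 42  {1,3,4,5,6,7,8} 21  {2,3,4,5,6,7,8} 105
  if 0:u drops first: 168 orders
  if 1:i drops first: 280 orders
  if 2:o drops first: 56 orders
heap linearizations: 504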